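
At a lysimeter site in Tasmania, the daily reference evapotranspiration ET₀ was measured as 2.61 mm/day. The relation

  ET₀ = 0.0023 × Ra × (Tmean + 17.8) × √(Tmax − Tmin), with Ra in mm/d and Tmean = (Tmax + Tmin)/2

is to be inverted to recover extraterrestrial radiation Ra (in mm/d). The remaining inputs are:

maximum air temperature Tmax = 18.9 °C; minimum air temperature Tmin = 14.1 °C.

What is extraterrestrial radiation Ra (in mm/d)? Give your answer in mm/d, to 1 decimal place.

Tmean = 16.50 °C; √ΔT = 2.1909
Ra = ET₀ / [0.0023 × (Tmean+17.8) × √ΔT] = 2.61 / (0.0023 × 34.30 × 2.1909) = 15.101 mm/d

15.1 mm/d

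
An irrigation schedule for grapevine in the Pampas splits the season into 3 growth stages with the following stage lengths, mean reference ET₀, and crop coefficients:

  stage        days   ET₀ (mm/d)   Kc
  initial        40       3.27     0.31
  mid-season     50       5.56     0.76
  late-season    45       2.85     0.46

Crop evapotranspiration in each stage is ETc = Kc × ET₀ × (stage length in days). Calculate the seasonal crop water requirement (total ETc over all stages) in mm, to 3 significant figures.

initial: 0.31 × 3.27 × 40 = 40.55 mm
mid-season: 0.76 × 5.56 × 50 = 211.28 mm
late-season: 0.46 × 2.85 × 45 = 59.00 mm
Seasonal total = 310.83 mm

311 mm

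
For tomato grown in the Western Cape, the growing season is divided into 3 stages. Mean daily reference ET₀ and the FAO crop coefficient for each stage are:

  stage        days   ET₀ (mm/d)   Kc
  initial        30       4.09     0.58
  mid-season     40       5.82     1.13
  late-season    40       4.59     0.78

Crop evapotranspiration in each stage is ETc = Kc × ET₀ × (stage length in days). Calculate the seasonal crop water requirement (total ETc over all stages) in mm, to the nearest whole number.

initial: 0.58 × 4.09 × 30 = 71.17 mm
mid-season: 1.13 × 5.82 × 40 = 263.06 mm
late-season: 0.78 × 4.59 × 40 = 143.21 mm
Seasonal total = 477.44 mm

477 mm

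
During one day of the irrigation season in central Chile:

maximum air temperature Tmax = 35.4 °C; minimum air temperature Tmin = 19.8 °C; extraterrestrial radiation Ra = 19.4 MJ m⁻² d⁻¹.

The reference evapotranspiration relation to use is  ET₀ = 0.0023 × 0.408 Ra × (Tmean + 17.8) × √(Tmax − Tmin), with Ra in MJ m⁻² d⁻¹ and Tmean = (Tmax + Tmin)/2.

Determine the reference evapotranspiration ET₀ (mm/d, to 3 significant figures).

Tmean = (35.4 + 19.8)/2 = 27.60 °C
0.408 Ra = 0.408 × 19.4 = 7.9152 mm/d equivalent
ET₀ = 0.0023 × 7.9152 × (27.60 + 17.8) × √15.6 = 0.0023 × 7.9152 × 45.40 × 3.9497 = 3.2644 mm/d

3.26 mm/d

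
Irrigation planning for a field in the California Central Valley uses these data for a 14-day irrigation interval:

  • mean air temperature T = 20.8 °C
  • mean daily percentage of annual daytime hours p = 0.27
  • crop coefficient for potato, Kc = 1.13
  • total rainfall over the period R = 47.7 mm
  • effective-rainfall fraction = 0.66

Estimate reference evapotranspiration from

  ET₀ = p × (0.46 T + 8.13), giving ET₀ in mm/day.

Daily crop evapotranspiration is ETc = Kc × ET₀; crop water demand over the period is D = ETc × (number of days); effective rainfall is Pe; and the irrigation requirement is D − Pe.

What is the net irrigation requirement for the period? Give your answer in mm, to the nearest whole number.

ET₀ = 0.27 × (0.46 × 20.8 + 8.13) = 0.27 × 17.698 = 4.7785 mm/d
ETc = Kc × ET₀ = 1.13 × 4.7785 = 5.3997 mm/d
Crop demand D = ETc × 14 d = 5.3997 × 14 = 75.596 mm
Pe = 0.66 × 47.7 = 31.482 mm
D − Pe = 75.596 − 31.482 = 44.114 mm

44 mm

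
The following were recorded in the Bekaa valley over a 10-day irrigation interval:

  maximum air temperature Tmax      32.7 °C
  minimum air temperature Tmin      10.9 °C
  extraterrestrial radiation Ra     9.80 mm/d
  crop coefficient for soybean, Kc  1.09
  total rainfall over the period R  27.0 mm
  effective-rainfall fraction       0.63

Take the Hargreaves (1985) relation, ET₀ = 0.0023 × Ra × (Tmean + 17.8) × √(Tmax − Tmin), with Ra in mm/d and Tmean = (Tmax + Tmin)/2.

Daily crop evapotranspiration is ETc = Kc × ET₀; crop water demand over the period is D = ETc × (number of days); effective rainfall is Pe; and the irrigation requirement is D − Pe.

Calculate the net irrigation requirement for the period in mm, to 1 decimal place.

Tmean = (32.7 + 10.9)/2 = 21.80 °C
ET₀ = 0.0023 × 9.80 × (21.80 + 17.8) × √21.8 = 0.0023 × 9.80 × 39.60 × 4.6690 = 4.1675 mm/d
ETc = Kc × ET₀ = 1.09 × 4.1675 = 4.5426 mm/d
Crop demand D = ETc × 10 d = 4.5426 × 10 = 45.426 mm
Pe = 0.63 × 27.0 = 17.010 mm
D − Pe = 45.426 − 17.010 = 28.416 mm

28.4 mm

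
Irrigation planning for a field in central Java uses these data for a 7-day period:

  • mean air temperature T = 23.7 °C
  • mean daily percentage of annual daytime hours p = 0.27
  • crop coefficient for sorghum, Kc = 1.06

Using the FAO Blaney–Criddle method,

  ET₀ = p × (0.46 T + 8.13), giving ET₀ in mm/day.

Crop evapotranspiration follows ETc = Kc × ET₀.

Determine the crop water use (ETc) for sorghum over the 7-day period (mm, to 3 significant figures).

ET₀ = 0.27 × (0.46 × 23.7 + 8.13) = 0.27 × 19.032 = 5.1386 mm/d
ETc = Kc × ET₀ = 1.06 × 5.1386 = 5.4469 mm/d
Over 7 days: 5.4469 × 7 = 38.128 mm

38.1 mm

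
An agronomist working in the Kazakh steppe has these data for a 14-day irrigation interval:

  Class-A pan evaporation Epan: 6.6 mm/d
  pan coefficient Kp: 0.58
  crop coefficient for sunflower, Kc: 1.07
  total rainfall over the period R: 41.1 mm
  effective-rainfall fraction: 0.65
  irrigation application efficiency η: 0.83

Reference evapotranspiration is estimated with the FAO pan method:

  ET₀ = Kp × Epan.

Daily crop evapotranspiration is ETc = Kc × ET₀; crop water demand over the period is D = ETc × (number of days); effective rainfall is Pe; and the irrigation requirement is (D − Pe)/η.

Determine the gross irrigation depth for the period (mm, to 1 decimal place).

ET₀ = 0.58 × 6.6 = 3.8280 mm/d
ETc = Kc × ET₀ = 1.07 × 3.8280 = 4.0960 mm/d
Crop demand D = ETc × 14 d = 4.0960 × 14 = 57.344 mm
Pe = 0.65 × 41.1 = 26.715 mm
D − Pe = 57.344 − 26.715 = 30.629 mm
Gross irrigation = 30.629 / 0.83 = 36.902 mm

36.9 mm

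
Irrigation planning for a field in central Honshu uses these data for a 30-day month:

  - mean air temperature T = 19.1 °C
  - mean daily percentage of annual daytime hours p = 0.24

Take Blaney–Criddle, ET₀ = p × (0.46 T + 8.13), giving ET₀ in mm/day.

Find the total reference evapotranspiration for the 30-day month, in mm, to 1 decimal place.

ET₀ = 0.24 × (0.46 × 19.1 + 8.13) = 0.24 × 16.916 = 4.0598 mm/d
Monthly total = 4.0598 × 30 = 121.794 mm

121.8 mm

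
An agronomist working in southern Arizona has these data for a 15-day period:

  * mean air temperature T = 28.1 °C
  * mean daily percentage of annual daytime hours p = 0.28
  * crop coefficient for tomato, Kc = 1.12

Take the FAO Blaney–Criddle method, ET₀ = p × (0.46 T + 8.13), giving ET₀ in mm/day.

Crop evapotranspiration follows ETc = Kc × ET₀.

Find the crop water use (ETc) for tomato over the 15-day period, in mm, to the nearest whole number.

99 mm

ET₀ = 0.28 × (0.46 × 28.1 + 8.13) = 0.28 × 21.056 = 5.8957 mm/d
ETc = Kc × ET₀ = 1.12 × 5.8957 = 6.6032 mm/d
Over 15 days: 6.6032 × 15 = 99.048 mm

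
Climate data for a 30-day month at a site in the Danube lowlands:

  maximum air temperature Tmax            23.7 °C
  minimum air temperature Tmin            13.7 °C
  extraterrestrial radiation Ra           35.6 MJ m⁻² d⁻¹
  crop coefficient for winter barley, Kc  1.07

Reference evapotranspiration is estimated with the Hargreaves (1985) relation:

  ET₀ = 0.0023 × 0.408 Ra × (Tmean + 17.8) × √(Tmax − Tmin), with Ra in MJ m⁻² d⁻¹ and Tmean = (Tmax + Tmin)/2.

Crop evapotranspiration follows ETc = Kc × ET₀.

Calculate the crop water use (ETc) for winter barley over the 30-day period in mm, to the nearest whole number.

124 mm

Tmean = (23.7 + 13.7)/2 = 18.70 °C
0.408 Ra = 0.408 × 35.6 = 14.5248 mm/d equivalent
ET₀ = 0.0023 × 14.5248 × (18.70 + 17.8) × √10.0 = 0.0023 × 14.5248 × 36.50 × 3.1623 = 3.8560 mm/d
ETc = Kc × ET₀ = 1.07 × 3.8560 = 4.1259 mm/d
Over 30 days: 4.1259 × 30 = 123.777 mm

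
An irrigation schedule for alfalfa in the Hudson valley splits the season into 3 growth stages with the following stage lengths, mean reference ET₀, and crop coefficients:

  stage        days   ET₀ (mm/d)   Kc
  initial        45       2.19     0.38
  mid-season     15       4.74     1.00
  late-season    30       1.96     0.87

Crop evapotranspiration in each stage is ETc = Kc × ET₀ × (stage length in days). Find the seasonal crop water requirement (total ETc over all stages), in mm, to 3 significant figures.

initial: 0.38 × 2.19 × 45 = 37.45 mm
mid-season: 1.00 × 4.74 × 15 = 71.10 mm
late-season: 0.87 × 1.96 × 30 = 51.16 mm
Seasonal total = 159.71 mm

160 mm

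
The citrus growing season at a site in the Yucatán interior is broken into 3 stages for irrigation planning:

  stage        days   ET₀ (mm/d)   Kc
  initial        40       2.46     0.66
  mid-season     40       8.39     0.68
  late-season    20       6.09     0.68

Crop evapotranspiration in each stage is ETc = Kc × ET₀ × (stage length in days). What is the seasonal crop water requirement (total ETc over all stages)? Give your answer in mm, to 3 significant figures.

376 mm

initial: 0.66 × 2.46 × 40 = 64.94 mm
mid-season: 0.68 × 8.39 × 40 = 228.21 mm
late-season: 0.68 × 6.09 × 20 = 82.82 mm
Seasonal total = 375.97 mm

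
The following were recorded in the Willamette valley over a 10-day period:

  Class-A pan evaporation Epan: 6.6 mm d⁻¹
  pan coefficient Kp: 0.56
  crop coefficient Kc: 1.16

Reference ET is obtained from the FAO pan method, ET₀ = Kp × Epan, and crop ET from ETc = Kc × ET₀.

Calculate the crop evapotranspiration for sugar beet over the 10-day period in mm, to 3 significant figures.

ET₀ = 0.56 × 6.6 = 3.6960 mm/d
ETc = Kc × ET₀ = 1.16 × 3.6960 = 4.2874 mm/d
Over 10 days: 4.2874 × 10 = 42.874 mm

42.9 mm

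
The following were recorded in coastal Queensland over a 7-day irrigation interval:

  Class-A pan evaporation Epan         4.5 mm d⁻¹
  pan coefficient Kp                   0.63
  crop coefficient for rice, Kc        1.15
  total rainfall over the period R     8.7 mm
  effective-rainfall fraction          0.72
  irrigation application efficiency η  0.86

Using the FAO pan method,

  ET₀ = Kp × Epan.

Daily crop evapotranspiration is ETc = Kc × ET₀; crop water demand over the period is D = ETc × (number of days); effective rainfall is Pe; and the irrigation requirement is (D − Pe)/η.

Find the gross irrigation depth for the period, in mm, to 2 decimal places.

ET₀ = 0.63 × 4.5 = 2.8350 mm/d
ETc = Kc × ET₀ = 1.15 × 2.8350 = 3.2603 mm/d
Crop demand D = ETc × 7 d = 3.2603 × 7 = 22.822 mm
Pe = 0.72 × 8.7 = 6.264 mm
D − Pe = 22.822 − 6.264 = 16.558 mm
Gross irrigation = 16.558 / 0.86 = 19.253 mm

19.25 mm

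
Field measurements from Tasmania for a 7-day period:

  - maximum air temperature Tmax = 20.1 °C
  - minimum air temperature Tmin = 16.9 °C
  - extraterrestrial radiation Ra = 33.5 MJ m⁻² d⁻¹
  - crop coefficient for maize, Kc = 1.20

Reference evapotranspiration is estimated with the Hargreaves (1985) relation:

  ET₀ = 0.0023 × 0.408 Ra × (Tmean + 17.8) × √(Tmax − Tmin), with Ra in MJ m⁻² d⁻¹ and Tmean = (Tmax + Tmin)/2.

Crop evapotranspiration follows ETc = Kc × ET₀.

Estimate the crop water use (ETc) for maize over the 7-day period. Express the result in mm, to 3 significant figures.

17.1 mm

Tmean = (20.1 + 16.9)/2 = 18.50 °C
0.408 Ra = 0.408 × 33.5 = 13.6680 mm/d equivalent
ET₀ = 0.0023 × 13.6680 × (18.50 + 17.8) × √3.2 = 0.0023 × 13.6680 × 36.30 × 1.7889 = 2.0414 mm/d
ETc = Kc × ET₀ = 1.20 × 2.0414 = 2.4497 mm/d
Over 7 days: 2.4497 × 7 = 17.148 mm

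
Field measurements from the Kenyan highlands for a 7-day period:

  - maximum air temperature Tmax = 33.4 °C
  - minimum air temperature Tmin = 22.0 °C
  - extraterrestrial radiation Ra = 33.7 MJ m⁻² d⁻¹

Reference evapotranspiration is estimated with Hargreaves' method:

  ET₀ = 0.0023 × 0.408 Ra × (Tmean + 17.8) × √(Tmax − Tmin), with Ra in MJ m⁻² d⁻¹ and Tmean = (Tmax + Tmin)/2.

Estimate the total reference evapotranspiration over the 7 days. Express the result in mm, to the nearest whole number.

34 mm

Tmean = (33.4 + 22.0)/2 = 27.70 °C
0.408 Ra = 0.408 × 33.7 = 13.7496 mm/d equivalent
ET₀ = 0.0023 × 13.7496 × (27.70 + 17.8) × √11.4 = 0.0023 × 13.7496 × 45.50 × 3.3764 = 4.8583 mm/d
Over 7 days: 4.8583 × 7 = 34.008 mm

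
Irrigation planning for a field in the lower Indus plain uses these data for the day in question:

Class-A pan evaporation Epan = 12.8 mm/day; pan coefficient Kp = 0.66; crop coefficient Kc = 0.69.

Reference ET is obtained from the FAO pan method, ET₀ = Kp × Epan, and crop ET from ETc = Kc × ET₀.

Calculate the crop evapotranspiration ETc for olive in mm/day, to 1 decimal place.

5.8 mm/day

ET₀ = 0.66 × 12.8 = 8.4480 mm/d
ETc = Kc × ET₀ = 0.69 × 8.4480 = 5.8291 mm/d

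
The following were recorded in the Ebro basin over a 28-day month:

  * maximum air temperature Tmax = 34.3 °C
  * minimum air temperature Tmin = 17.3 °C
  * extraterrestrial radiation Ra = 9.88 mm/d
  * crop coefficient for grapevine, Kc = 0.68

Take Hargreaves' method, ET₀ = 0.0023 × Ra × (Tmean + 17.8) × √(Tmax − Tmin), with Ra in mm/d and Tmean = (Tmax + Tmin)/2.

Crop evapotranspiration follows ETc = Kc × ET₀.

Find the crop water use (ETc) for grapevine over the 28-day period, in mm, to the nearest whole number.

Tmean = (34.3 + 17.3)/2 = 25.80 °C
ET₀ = 0.0023 × 9.88 × (25.80 + 17.8) × √17.0 = 0.0023 × 9.88 × 43.60 × 4.1231 = 4.0850 mm/d
ETc = Kc × ET₀ = 0.68 × 4.0850 = 2.7778 mm/d
Over 28 days: 2.7778 × 28 = 77.778 mm

78 mm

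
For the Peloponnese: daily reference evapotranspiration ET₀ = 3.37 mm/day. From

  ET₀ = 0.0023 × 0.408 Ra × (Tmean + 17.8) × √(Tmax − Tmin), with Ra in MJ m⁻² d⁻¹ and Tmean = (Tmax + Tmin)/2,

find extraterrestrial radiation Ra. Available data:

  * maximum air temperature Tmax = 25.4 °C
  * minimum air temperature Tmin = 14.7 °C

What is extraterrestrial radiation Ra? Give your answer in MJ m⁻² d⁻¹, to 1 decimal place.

29.0 MJ m⁻² d⁻¹

Tmean = (25.4+14.7)/2 = 20.05 °C; ΔT = 10.7
Ra = ET₀ / [0.0023 × 0.408 × (Tmean+17.8) × √ΔT]
   = 3.37 / (0.0023 × 0.408 × 37.85 × 3.2711) = 29.006 MJ m⁻² d⁻¹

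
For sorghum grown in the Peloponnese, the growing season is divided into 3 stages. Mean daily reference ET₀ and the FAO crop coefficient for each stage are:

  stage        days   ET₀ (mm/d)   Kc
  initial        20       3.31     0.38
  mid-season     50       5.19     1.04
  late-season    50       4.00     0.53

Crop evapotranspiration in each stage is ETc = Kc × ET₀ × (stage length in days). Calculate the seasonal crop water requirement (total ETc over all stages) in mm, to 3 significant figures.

401 mm

initial: 0.38 × 3.31 × 20 = 25.16 mm
mid-season: 1.04 × 5.19 × 50 = 269.88 mm
late-season: 0.53 × 4.00 × 50 = 106.00 mm
Seasonal total = 401.04 mm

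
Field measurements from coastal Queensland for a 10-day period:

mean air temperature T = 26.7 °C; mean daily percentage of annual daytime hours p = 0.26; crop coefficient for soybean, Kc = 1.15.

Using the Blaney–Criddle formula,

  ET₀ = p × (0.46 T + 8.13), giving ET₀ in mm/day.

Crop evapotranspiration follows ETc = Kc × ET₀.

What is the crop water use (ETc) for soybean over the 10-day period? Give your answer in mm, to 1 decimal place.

61.0 mm

ET₀ = 0.26 × (0.46 × 26.7 + 8.13) = 0.26 × 20.412 = 5.3071 mm/d
ETc = Kc × ET₀ = 1.15 × 5.3071 = 6.1032 mm/d
Over 10 days: 6.1032 × 10 = 61.032 mm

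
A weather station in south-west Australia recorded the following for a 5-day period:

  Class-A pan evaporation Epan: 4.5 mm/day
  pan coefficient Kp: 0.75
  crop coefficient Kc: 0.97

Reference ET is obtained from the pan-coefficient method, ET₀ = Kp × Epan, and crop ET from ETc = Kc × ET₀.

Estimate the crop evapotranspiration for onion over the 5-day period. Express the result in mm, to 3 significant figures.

ET₀ = 0.75 × 4.5 = 3.3750 mm/d
ETc = Kc × ET₀ = 0.97 × 3.3750 = 3.2738 mm/d
Over 5 days: 3.2738 × 5 = 16.369 mm

16.4 mm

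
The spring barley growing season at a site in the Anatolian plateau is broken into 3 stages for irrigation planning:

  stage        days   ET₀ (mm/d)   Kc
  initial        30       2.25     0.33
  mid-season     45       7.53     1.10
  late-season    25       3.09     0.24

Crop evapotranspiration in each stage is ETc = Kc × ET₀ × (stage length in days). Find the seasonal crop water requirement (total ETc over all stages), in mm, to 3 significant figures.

414 mm

initial: 0.33 × 2.25 × 30 = 22.28 mm
mid-season: 1.10 × 7.53 × 45 = 372.74 mm
late-season: 0.24 × 3.09 × 25 = 18.54 mm
Seasonal total = 413.56 mm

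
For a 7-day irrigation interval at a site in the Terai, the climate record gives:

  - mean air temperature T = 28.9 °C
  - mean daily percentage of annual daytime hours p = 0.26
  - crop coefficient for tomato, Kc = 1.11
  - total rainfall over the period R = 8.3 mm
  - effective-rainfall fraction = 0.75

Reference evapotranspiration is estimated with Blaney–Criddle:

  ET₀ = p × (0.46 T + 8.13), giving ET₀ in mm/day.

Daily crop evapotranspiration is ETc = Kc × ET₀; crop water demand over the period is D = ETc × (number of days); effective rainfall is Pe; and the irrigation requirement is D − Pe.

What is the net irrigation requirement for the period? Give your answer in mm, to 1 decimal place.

37.1 mm

ET₀ = 0.26 × (0.46 × 28.9 + 8.13) = 0.26 × 21.424 = 5.5702 mm/d
ETc = Kc × ET₀ = 1.11 × 5.5702 = 6.1829 mm/d
Crop demand D = ETc × 7 d = 6.1829 × 7 = 43.280 mm
Pe = 0.75 × 8.3 = 6.225 mm
D − Pe = 43.280 − 6.225 = 37.055 mm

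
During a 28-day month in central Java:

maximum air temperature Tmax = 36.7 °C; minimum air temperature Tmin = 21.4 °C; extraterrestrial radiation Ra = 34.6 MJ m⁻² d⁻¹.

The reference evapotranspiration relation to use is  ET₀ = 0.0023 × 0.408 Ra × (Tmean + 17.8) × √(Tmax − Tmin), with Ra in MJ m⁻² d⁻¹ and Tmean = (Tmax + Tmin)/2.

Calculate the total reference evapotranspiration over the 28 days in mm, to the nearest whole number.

Tmean = (36.7 + 21.4)/2 = 29.05 °C
0.408 Ra = 0.408 × 34.6 = 14.1168 mm/d equivalent
ET₀ = 0.0023 × 14.1168 × (29.05 + 17.8) × √15.3 = 0.0023 × 14.1168 × 46.85 × 3.9115 = 5.9500 mm/d
Over 28 days: 5.9500 × 28 = 166.600 mm

167 mm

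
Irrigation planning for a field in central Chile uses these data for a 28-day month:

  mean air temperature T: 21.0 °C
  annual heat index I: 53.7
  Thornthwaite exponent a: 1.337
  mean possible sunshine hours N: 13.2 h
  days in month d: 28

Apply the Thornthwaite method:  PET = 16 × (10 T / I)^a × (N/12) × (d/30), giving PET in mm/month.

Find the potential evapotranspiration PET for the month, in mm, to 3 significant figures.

102 mm

10T/I = 10 × 21.0 / 53.7 = 3.9106
(10T/I)^a = 3.9106^1.337 = 6.1920
Uncorrected PET = 16 × 6.1920 = 99.072 mm
Correction = (N/12)(d/30) = (13.2/12)(28/30) = 1.0267
PET = 99.072 × 1.0267 = 101.717 mm/month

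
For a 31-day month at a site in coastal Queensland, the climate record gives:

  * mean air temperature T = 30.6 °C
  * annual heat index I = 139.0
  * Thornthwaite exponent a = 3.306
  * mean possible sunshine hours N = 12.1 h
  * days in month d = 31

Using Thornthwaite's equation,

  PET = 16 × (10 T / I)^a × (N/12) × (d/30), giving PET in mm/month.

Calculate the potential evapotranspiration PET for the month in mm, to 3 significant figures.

10T/I = 10 × 30.6 / 139.0 = 2.2014
(10T/I)^a = 2.2014^3.306 = 13.5820
Uncorrected PET = 16 × 13.5820 = 217.312 mm
Correction = (N/12)(d/30) = (12.1/12)(31/30) = 1.0419
PET = 217.312 × 1.0419 = 226.417 mm/month

226 mm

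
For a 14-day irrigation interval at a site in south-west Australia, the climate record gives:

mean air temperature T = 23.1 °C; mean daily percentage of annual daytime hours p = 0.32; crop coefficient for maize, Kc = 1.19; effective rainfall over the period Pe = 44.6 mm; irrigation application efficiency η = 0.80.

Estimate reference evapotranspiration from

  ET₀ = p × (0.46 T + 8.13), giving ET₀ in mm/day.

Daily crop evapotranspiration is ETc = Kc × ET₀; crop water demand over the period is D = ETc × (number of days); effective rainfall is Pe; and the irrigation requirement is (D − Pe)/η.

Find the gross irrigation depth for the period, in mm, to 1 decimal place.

ET₀ = 0.32 × (0.46 × 23.1 + 8.13) = 0.32 × 18.756 = 6.0019 mm/d
ETc = Kc × ET₀ = 1.19 × 6.0019 = 7.1423 mm/d
Crop demand D = ETc × 14 d = 7.1423 × 14 = 99.992 mm
D − Pe = 99.992 − 44.6 = 55.392 mm
Gross irrigation = 55.392 / 0.80 = 69.240 mm

69.2 mm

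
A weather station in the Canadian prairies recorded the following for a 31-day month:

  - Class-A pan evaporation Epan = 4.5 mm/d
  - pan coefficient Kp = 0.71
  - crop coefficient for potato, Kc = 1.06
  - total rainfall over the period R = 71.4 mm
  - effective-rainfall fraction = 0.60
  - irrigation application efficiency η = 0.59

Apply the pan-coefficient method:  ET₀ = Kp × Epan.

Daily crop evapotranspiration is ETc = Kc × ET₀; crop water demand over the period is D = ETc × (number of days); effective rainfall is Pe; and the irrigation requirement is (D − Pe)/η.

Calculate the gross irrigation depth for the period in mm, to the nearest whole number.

105 mm

ET₀ = 0.71 × 4.5 = 3.1950 mm/d
ETc = Kc × ET₀ = 1.06 × 3.1950 = 3.3867 mm/d
Crop demand D = ETc × 31 d = 3.3867 × 31 = 104.988 mm
Pe = 0.60 × 71.4 = 42.840 mm
D − Pe = 104.988 − 42.840 = 62.148 mm
Gross irrigation = 62.148 / 0.59 = 105.336 mm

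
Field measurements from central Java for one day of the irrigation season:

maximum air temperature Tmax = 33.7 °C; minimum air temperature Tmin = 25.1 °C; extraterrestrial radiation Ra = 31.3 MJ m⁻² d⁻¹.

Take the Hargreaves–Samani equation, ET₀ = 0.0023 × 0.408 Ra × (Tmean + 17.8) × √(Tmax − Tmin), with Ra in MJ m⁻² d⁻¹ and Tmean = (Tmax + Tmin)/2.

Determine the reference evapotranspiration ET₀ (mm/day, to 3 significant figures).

4.07 mm/day

Tmean = (33.7 + 25.1)/2 = 29.40 °C
0.408 Ra = 0.408 × 31.3 = 12.7704 mm/d equivalent
ET₀ = 0.0023 × 12.7704 × (29.40 + 17.8) × √8.6 = 0.0023 × 12.7704 × 47.20 × 2.9326 = 4.0656 mm/d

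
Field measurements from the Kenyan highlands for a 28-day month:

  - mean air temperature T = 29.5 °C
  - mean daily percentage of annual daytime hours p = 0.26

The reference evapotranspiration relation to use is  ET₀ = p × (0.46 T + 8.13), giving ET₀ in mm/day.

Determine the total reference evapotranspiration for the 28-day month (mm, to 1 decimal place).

ET₀ = 0.26 × (0.46 × 29.5 + 8.13) = 0.26 × 21.700 = 5.6420 mm/d
Monthly total = 5.6420 × 28 = 157.976 mm

158.0 mm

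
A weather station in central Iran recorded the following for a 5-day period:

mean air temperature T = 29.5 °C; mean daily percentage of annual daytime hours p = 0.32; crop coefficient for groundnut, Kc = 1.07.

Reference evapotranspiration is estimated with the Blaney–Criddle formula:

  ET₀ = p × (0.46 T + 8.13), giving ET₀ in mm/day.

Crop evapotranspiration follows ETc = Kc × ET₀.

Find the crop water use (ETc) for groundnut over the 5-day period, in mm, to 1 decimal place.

ET₀ = 0.32 × (0.46 × 29.5 + 8.13) = 0.32 × 21.700 = 6.9440 mm/d
ETc = Kc × ET₀ = 1.07 × 6.9440 = 7.4301 mm/d
Over 5 days: 7.4301 × 5 = 37.151 mm

37.2 mm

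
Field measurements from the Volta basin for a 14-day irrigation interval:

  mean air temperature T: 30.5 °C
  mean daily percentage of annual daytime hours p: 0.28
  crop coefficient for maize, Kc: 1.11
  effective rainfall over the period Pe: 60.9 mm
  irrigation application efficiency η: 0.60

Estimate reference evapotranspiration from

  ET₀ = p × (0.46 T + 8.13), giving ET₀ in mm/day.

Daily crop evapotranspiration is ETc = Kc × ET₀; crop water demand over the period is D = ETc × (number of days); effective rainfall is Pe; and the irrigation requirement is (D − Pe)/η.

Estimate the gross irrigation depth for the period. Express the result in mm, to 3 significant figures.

ET₀ = 0.28 × (0.46 × 30.5 + 8.13) = 0.28 × 22.160 = 6.2048 mm/d
ETc = Kc × ET₀ = 1.11 × 6.2048 = 6.8873 mm/d
Crop demand D = ETc × 14 d = 6.8873 × 14 = 96.422 mm
D − Pe = 96.422 − 60.9 = 35.522 mm
Gross irrigation = 35.522 / 0.60 = 59.203 mm

59.2 mm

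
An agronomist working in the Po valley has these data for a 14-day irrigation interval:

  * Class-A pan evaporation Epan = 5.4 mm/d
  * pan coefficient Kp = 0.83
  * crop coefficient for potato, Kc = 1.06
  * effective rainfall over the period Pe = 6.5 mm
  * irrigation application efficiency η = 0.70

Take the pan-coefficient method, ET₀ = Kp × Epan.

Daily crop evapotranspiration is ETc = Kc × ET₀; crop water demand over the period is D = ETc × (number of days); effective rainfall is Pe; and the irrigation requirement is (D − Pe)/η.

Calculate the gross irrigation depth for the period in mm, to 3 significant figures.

ET₀ = 0.83 × 5.4 = 4.4820 mm/d
ETc = Kc × ET₀ = 1.06 × 4.4820 = 4.7509 mm/d
Crop demand D = ETc × 14 d = 4.7509 × 14 = 66.513 mm
D − Pe = 66.513 − 6.5 = 60.013 mm
Gross irrigation = 60.013 / 0.70 = 85.733 mm

85.7 mm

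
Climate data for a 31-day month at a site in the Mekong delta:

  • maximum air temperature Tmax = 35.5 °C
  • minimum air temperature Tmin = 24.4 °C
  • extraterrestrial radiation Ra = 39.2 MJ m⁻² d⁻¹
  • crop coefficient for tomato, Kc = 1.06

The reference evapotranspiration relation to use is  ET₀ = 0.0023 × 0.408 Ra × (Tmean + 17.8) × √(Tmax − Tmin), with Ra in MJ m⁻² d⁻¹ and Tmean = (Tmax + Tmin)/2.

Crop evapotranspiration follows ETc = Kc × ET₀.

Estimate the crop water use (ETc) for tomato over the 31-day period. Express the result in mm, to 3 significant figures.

Tmean = (35.5 + 24.4)/2 = 29.95 °C
0.408 Ra = 0.408 × 39.2 = 15.9936 mm/d equivalent
ET₀ = 0.0023 × 15.9936 × (29.95 + 17.8) × √11.1 = 0.0023 × 15.9936 × 47.75 × 3.3317 = 5.8521 mm/d
ETc = Kc × ET₀ = 1.06 × 5.8521 = 6.2032 mm/d
Over 31 days: 6.2032 × 31 = 192.299 mm

192 mm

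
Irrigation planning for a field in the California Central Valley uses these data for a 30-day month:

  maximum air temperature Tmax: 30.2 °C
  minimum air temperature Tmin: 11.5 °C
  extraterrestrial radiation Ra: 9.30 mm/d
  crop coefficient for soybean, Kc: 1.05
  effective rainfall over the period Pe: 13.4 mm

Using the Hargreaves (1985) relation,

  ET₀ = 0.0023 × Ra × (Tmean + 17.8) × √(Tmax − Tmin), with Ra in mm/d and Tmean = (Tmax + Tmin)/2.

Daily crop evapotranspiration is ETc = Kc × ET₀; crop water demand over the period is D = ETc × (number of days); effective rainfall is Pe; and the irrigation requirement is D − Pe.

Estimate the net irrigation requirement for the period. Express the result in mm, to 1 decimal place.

Tmean = (30.2 + 11.5)/2 = 20.85 °C
ET₀ = 0.0023 × 9.30 × (20.85 + 17.8) × √18.7 = 0.0023 × 9.30 × 38.65 × 4.3243 = 3.5750 mm/d
ETc = Kc × ET₀ = 1.05 × 3.5750 = 3.7538 mm/d
Crop demand D = ETc × 30 d = 3.7538 × 30 = 112.614 mm
D − Pe = 112.614 − 13.4 = 99.214 mm

99.2 mm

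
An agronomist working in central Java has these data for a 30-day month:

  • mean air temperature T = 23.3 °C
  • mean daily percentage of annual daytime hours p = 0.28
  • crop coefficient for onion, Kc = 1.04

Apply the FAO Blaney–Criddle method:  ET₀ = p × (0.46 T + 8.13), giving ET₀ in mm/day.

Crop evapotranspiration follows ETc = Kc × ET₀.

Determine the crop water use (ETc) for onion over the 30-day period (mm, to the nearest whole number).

ET₀ = 0.28 × (0.46 × 23.3 + 8.13) = 0.28 × 18.848 = 5.2774 mm/d
ETc = Kc × ET₀ = 1.04 × 5.2774 = 5.4885 mm/d
Over 30 days: 5.4885 × 30 = 164.655 mm

165 mm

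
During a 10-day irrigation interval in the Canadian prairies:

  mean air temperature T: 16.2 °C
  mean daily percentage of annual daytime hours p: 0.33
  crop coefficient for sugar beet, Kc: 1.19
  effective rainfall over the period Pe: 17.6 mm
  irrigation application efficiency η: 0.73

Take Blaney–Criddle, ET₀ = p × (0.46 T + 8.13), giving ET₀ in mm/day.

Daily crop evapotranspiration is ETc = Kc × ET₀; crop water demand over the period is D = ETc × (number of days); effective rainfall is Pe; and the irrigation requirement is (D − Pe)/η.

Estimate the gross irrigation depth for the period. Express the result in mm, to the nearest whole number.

60 mm

ET₀ = 0.33 × (0.46 × 16.2 + 8.13) = 0.33 × 15.582 = 5.1421 mm/d
ETc = Kc × ET₀ = 1.19 × 5.1421 = 6.1191 mm/d
Crop demand D = ETc × 10 d = 6.1191 × 10 = 61.191 mm
D − Pe = 61.191 − 17.6 = 43.591 mm
Gross irrigation = 43.591 / 0.73 = 59.714 mm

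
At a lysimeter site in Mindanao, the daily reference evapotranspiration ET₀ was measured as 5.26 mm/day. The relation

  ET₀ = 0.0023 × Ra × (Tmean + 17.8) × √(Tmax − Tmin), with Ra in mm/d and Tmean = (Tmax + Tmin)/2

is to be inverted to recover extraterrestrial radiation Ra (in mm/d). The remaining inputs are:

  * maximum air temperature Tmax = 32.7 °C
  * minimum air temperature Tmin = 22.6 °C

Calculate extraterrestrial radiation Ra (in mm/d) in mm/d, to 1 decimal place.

15.8 mm/d

Tmean = 27.65 °C; √ΔT = 3.1780
Ra = ET₀ / [0.0023 × (Tmean+17.8) × √ΔT] = 5.26 / (0.0023 × 45.45 × 3.1780) = 15.833 mm/d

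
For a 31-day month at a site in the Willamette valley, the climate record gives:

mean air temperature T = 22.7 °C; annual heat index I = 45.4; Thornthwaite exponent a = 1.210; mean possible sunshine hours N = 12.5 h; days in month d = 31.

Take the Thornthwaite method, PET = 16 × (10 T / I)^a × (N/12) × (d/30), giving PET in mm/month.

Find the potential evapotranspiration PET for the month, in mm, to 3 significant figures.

10T/I = 10 × 22.7 / 45.4 = 5.0000
(10T/I)^a = 5.0000^1.210 = 7.0106
Uncorrected PET = 16 × 7.0106 = 112.170 mm
Correction = (N/12)(d/30) = (12.5/12)(31/30) = 1.0764
PET = 112.170 × 1.0764 = 120.740 mm/month

121 mm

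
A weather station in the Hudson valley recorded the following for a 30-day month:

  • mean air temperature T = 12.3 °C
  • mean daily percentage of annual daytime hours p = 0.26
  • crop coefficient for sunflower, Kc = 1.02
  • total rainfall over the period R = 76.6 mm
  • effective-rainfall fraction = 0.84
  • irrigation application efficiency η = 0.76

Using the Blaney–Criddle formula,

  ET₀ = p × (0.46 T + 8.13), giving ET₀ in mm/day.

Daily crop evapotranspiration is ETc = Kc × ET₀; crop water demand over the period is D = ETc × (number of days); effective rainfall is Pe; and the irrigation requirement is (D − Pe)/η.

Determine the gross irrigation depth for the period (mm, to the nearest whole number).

ET₀ = 0.26 × (0.46 × 12.3 + 8.13) = 0.26 × 13.788 = 3.5849 mm/d
ETc = Kc × ET₀ = 1.02 × 3.5849 = 3.6566 mm/d
Crop demand D = ETc × 30 d = 3.6566 × 30 = 109.698 mm
Pe = 0.84 × 76.6 = 64.344 mm
D − Pe = 109.698 − 64.344 = 45.354 mm
Gross irrigation = 45.354 / 0.76 = 59.676 mm

60 mm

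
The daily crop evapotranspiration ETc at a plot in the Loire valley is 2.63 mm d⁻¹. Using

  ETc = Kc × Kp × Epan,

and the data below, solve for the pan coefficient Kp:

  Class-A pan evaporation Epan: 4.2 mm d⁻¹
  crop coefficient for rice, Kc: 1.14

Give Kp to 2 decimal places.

ETc = Kc × Kp × Epan  ⇒  Kp = ETc / (Kc × Epan)
Kp = 2.63 / (1.14 × 4.2) = 2.63 / 4.788 = 0.5493

0.55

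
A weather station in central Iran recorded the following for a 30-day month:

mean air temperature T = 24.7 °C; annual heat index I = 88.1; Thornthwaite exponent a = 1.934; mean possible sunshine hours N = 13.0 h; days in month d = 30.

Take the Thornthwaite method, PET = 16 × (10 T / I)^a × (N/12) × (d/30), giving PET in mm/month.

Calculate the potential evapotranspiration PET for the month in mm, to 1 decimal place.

10T/I = 10 × 24.7 / 88.1 = 2.8036
(10T/I)^a = 2.8036^1.934 = 7.3432
Uncorrected PET = 16 × 7.3432 = 117.491 mm
Correction = (N/12)(d/30) = (13.0/12)(30/30) = 1.0833
PET = 117.491 × 1.0833 = 127.278 mm/month

127.3 mm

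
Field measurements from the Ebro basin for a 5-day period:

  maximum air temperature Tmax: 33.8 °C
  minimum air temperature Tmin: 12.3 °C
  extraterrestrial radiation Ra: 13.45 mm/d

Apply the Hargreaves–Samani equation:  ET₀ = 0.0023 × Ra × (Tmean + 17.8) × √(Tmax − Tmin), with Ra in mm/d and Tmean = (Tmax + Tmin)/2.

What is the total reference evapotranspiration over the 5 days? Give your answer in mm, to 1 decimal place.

29.3 mm

Tmean = (33.8 + 12.3)/2 = 23.05 °C
ET₀ = 0.0023 × 13.45 × (23.05 + 17.8) × √21.5 = 0.0023 × 13.45 × 40.85 × 4.6368 = 5.8595 mm/d
Over 5 days: 5.8595 × 5 = 29.298 mm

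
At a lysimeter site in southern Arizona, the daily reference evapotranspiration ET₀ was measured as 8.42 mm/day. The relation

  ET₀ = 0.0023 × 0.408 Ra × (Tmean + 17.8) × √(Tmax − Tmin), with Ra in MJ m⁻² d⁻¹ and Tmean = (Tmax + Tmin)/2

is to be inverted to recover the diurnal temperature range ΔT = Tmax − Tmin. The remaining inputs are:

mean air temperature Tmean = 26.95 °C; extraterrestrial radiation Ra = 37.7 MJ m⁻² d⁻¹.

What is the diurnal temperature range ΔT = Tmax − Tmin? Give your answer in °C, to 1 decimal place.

√ΔT = ET₀ / [0.0023 × 0.408 × Ra × (Tmean+17.8)] = 8.42 / (0.0023 × 15.3816 × 44.75) = 5.3185
ΔT = 5.3185² = 28.286 °C

28.3 °C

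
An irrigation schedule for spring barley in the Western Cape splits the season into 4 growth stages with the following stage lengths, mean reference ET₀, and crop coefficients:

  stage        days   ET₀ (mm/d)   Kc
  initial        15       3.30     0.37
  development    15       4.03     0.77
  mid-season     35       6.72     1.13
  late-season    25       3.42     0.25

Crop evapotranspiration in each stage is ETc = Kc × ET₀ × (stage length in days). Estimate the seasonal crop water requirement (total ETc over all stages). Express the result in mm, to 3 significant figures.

352 mm

initial: 0.37 × 3.30 × 15 = 18.32 mm
development: 0.77 × 4.03 × 15 = 46.55 mm
mid-season: 1.13 × 6.72 × 35 = 265.78 mm
late-season: 0.25 × 3.42 × 25 = 21.38 mm
Seasonal total = 352.03 mm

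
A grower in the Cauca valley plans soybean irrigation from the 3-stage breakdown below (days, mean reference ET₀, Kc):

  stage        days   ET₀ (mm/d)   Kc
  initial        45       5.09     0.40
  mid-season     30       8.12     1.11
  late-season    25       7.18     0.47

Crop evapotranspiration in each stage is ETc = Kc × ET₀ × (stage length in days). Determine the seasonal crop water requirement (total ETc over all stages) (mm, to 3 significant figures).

initial: 0.40 × 5.09 × 45 = 91.62 mm
mid-season: 1.11 × 8.12 × 30 = 270.40 mm
late-season: 0.47 × 7.18 × 25 = 84.37 mm
Seasonal total = 446.39 mm

446 mm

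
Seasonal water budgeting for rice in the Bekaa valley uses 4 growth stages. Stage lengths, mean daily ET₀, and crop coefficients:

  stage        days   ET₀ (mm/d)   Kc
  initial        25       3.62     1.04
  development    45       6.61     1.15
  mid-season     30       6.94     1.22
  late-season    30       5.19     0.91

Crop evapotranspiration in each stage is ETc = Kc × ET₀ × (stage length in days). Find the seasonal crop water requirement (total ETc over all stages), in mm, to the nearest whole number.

initial: 1.04 × 3.62 × 25 = 94.12 mm
development: 1.15 × 6.61 × 45 = 342.07 mm
mid-season: 1.22 × 6.94 × 30 = 254.00 mm
late-season: 0.91 × 5.19 × 30 = 141.69 mm
Seasonal total = 831.88 mm

832 mm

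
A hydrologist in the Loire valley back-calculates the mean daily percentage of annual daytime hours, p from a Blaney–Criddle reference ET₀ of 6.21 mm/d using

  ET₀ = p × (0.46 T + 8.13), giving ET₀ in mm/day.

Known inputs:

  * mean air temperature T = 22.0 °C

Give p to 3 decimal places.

p = ET₀ / (0.46 T + 8.13) = 6.21 / (0.46 × 22.0 + 8.13) = 6.21 / 18.250 = 0.3403

0.340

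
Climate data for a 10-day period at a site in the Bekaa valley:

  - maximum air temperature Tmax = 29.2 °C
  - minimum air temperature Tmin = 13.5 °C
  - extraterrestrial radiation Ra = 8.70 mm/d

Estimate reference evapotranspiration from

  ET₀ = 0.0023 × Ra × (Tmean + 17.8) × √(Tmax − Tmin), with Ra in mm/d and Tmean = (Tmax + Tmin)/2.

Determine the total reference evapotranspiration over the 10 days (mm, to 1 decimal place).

Tmean = (29.2 + 13.5)/2 = 21.35 °C
ET₀ = 0.0023 × 8.70 × (21.35 + 17.8) × √15.7 = 0.0023 × 8.70 × 39.15 × 3.9623 = 3.1040 mm/d
Over 10 days: 3.1040 × 10 = 31.040 mm

31.0 mm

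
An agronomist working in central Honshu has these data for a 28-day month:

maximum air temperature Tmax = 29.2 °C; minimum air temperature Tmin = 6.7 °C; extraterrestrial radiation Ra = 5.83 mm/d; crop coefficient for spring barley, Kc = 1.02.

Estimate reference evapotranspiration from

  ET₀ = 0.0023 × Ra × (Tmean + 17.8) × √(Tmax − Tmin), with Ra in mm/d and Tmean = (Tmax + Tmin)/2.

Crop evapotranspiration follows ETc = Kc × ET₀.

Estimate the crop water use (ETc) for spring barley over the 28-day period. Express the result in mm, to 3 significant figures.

64.9 mm

Tmean = (29.2 + 6.7)/2 = 17.95 °C
ET₀ = 0.0023 × 5.83 × (17.95 + 17.8) × √22.5 = 0.0023 × 5.83 × 35.75 × 4.7434 = 2.2739 mm/d
ETc = Kc × ET₀ = 1.02 × 2.2739 = 2.3194 mm/d
Over 28 days: 2.3194 × 28 = 64.943 mm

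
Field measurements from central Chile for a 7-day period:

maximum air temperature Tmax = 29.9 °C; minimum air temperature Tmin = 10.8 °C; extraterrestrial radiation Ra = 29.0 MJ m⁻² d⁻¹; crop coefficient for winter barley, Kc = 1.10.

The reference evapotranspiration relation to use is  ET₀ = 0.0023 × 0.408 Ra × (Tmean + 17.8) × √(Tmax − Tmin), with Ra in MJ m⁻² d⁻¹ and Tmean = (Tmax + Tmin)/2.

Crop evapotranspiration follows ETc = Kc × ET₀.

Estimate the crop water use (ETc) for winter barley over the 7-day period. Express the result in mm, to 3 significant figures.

Tmean = (29.9 + 10.8)/2 = 20.35 °C
0.408 Ra = 0.408 × 29.0 = 11.8320 mm/d equivalent
ET₀ = 0.0023 × 11.8320 × (20.35 + 17.8) × √19.1 = 0.0023 × 11.8320 × 38.15 × 4.3704 = 4.5373 mm/d
ETc = Kc × ET₀ = 1.10 × 4.5373 = 4.9910 mm/d
Over 7 days: 4.9910 × 7 = 34.937 mm

34.9 mm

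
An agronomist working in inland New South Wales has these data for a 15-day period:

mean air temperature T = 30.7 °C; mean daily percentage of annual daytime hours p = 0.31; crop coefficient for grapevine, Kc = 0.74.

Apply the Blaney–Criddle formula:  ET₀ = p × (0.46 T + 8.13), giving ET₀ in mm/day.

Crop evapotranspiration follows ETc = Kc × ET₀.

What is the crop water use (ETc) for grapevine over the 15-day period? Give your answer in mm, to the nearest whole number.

ET₀ = 0.31 × (0.46 × 30.7 + 8.13) = 0.31 × 22.252 = 6.8981 mm/d
ETc = Kc × ET₀ = 0.74 × 6.8981 = 5.1046 mm/d
Over 15 days: 5.1046 × 15 = 76.569 mm

77 mm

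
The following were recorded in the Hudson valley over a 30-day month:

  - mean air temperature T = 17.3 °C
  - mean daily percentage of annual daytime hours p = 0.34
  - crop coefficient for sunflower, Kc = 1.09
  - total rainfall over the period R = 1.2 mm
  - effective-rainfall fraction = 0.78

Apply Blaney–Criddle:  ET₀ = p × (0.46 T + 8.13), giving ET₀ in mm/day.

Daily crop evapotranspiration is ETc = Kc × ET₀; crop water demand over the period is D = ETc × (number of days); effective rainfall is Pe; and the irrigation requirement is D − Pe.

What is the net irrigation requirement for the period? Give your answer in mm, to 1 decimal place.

ET₀ = 0.34 × (0.46 × 17.3 + 8.13) = 0.34 × 16.088 = 5.4699 mm/d
ETc = Kc × ET₀ = 1.09 × 5.4699 = 5.9622 mm/d
Crop demand D = ETc × 30 d = 5.9622 × 30 = 178.866 mm
Pe = 0.78 × 1.2 = 0.936 mm
D − Pe = 178.866 − 0.936 = 177.930 mm

177.9 mm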